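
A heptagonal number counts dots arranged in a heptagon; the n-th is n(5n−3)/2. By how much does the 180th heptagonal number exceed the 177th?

2673

180·(5·180 − 3)/2 = 80730 and 177·(5·177 − 3)/2 = 78057.
Difference: 80730 − 78057 = 2673.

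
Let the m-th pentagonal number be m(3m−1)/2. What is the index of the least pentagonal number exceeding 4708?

Solve n(3n−1)/2 > 4708 for integer n.
The largest n with value ≤ 4708 is 56 (since 4676 ≤ 4708 < 4845), so the first above is n = 57, value 4845.

57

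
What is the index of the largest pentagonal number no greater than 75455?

Solve n(3n−1)/2 ≤ 75455 for integer n.
n = 224 gives 75152 ≤ 75455, while n = 225 gives 75825 > 75455; so the answer is index 224.

224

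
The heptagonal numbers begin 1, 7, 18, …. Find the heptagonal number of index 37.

3367

37·(5·37 − 3)/2 = 37·182/2 = 37·91 = 3367.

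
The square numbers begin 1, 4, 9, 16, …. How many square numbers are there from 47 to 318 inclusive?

The n-th square number is n².
Smallest index with value ≥ 47: n = 7 (giving 49).
Largest index with value ≤ 318: n = 17 (giving 289).
Indices 7 through 17: 11 terms.

11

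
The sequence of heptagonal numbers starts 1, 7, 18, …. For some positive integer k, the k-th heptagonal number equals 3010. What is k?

35

Set n(5n−3)/2 = 3010, giving 5n² − 3n − 6020 = 0.
The discriminant is 9 + 40·3010 = 120409, and √120409 = 347.
So n = (3 + 347) / 10 = 350/10 = 35.
Check: 35·(5·35 − 3)/2 = 3010. ✓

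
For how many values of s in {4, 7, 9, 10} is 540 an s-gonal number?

s = 4: P(4, 23) = 529 and P(4, 24) = 576; 540 is not s-gonal.
s = 7: P(7, 15) = 540. ✓
s = 9: P(9, 12) = 474 and P(9, 13) = 559; 540 is not s-gonal.
s = 10: P(10, 12) = 540. ✓
Hits: s ∈ {7, 10} → 2.

2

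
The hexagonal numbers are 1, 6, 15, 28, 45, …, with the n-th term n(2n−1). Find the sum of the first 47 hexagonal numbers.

Σ i(2i−1) = 2Σi² − Σi over i = 1..47.
Σi = 1128 and Σi² = 35720.
2·35720 − 1·1128 = 70312.

70312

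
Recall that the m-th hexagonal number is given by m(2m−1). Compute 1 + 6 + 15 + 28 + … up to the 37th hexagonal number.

Σ i(2i−1) = 2Σi² − Σi over i = 1..37.
Σi = 703 and Σi² = 17575.
2·17575 − 1·703 = 34447.

34447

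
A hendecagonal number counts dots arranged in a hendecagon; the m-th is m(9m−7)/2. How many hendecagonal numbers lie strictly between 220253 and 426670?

The n-th hendecagonal number is n(9n−7)/2.
Smallest index with value > 220253: n = 222 (giving 221001).
Largest index with value < 426670: n = 308 (giving 425810).
Indices 222 through 308: 87 terms.

87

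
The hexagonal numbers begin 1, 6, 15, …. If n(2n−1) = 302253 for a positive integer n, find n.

Set n(2n−1) = 302253, giving 2n² − n − 302253 = 0.
So n = (1 + 1555) / 4 = 1556/4 = 389.

389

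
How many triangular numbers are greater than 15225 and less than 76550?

The n-th triangular number is n(n+1)/2.
Smallest index with value > 15225: n = 175 (giving 15400).
Largest index with value < 76550: n = 390 (giving 76245).
Indices 175 through 390: 216 terms.

216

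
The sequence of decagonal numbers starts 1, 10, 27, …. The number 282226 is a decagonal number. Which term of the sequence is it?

Set n(4n−3) = 282226, giving 4n² − 3n − 282226 = 0.
The discriminant is 9 + 16·282226 = 4515625, and √4515625 = 2125.
So n = (3 + 2125) / 8 = 2128/8 = 266.
Check: 266·(4·266 − 3) = 282226. ✓

266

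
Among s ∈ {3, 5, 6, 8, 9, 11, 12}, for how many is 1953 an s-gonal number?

1

s = 3: P(3, 62) = 1953. ✓
s = 5: P(5, 36) = 1926 and P(5, 37) = 2035; 1953 is not s-gonal.
s = 6: P(6, 31) = 1891 and P(6, 32) = 2016; 1953 is not s-gonal.
s = 8: P(8, 25) = 1825 and P(8, 26) = 1976; 1953 is not s-gonal.
s = 9: P(9, 23) = 1794 and P(9, 24) = 1956; 1953 is not s-gonal.
s = 11: P(11, 21) = 1911 and P(11, 22) = 2101; 1953 is not s-gonal.
s = 12: P(12, 20) = 1920 and P(12, 21) = 2121; 1953 is not s-gonal.
Hits: s ∈ {3} → 1.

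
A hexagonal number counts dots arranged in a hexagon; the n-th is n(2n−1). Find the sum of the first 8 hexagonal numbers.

Σ i(2i−1) = 2Σi² − Σi over i = 1..8.
Σi = 36 and Σi² = 204.
2·204 − 1·36 = 372.

372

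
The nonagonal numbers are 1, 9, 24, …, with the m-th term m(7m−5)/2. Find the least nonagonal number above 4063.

Solve n(7n−5)/2 > 4063 for integer n.
The largest n with value ≤ 4063 is 34 (since 3961 ≤ 4063 < 4200), so the first above is n = 35, value 4200.

4200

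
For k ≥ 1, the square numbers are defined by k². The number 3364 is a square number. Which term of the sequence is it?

We need n² = 3364, so n = √3364 = 58.

58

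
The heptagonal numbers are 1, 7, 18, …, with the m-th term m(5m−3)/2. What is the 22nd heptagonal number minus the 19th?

303

22·(5·22 − 3)/2 = 1177 and 19·(5·19 − 3)/2 = 874.
Difference: 1177 − 874 = 303.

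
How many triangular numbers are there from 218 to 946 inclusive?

The n-th triangular number is n(n+1)/2.
Smallest index with value ≥ 218: n = 21 (giving 231).
Largest index with value ≤ 946: n = 43 (giving 946).
Indices 21 through 43: 23 terms.

23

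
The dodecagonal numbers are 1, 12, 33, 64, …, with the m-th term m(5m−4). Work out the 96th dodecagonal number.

45696

The 96th dodecagonal number is n(5n−4) with n = 96.
96·(5·96 − 4) = 96·476 = 45696.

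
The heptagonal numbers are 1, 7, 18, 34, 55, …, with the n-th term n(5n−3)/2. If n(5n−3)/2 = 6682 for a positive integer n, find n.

52

Set n(5n−3)/2 = 6682, giving 5n² − 3n − 13364 = 0.
So n = (3 + 517) / 10 = 520/10 = 52.
Check: 52·(5·52 − 3)/2 = 6682. ✓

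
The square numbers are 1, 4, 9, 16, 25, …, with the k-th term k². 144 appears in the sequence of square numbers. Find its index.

We need n² = 144, so n = √144 = 12.
Check: 12² = 144. ✓

12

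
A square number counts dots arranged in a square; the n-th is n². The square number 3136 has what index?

We need n² = 3136, so n = √3136 = 56.
Check: 56² = 3136. ✓

56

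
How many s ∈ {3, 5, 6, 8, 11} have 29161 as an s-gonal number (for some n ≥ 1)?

2

s = 3: P(3, 241) = 29161. ✓
s = 5: P(5, 139) = 28912 and P(5, 140) = 29330; 29161 is not s-gonal.
s = 6: P(6, 121) = 29161. ✓
s = 8: P(8, 98) = 28616 and P(8, 99) = 29205; 29161 is not s-gonal.
s = 11: P(11, 80) = 28520 and P(11, 81) = 29241; 29161 is not s-gonal.
Hits: s ∈ {3, 6} → 2.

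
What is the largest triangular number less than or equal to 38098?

Solve n(n+1)/2 ≤ 38098 for integer n.
n = 275 gives 37950 ≤ 38098, while n = 276 gives 38226 > 38098; so the answer is 37950.

37950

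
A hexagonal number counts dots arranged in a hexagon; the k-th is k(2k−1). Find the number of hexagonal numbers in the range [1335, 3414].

15

The n-th hexagonal number is n(2n−1).
Smallest index with value ≥ 1335: n = 27 (giving 1431).
Largest index with value ≤ 3414: n = 41 (giving 3321).
Indices 27 through 41: 15 terms.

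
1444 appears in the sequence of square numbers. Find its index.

38

We need n² = 1444, so n = √1444 = 38.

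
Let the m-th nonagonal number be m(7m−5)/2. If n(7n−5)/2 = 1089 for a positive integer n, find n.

Set n(7n−5)/2 = 1089, giving 7n² − 5n − 2178 = 0.
So n = (5 + 247) / 14 = 252/14 = 18.

18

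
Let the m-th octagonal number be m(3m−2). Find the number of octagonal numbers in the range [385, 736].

The n-th octagonal number is n(3n−2).
Smallest index with value ≥ 385: n = 12 (giving 408).
Largest index with value ≤ 736: n = 16 (giving 736).
Indices 12 through 16: 5 terms.

5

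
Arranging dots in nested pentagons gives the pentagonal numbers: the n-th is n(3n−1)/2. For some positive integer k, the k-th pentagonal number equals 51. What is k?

6

Set n(3n−1)/2 = 51, giving 3n² − n − 102 = 0.
The discriminant is 1 + 24·51 = 1225, and √1225 = 35.
So n = (1 + 35) / 6 = 36/6 = 6.
Check: 6·(3·6 − 1)/2 = 51. ✓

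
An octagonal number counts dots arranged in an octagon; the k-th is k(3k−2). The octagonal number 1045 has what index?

19

Set n(3n−2) = 1045, giving 3n² − 2n − 1045 = 0.
The discriminant is 4 + 12·1045 = 12544, and √12544 = 112.
So n = (2 + 112) / 6 = 114/6 = 19.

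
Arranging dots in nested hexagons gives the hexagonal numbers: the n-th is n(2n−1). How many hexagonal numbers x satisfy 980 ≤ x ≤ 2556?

The n-th hexagonal number is n(2n−1).
Smallest index with value ≥ 980: n = 23 (giving 1035).
Largest index with value ≤ 2556: n = 36 (giving 2556).
Indices 23 through 36: 14 terms.

14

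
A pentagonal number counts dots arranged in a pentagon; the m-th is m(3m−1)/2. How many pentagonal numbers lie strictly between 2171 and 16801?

The n-th pentagonal number is n(3n−1)/2.
Smallest index with value > 2171: n = 39 (giving 2262).
Largest index with value < 16801: n = 105 (giving 16485).
Indices 39 through 105: 67 terms.

67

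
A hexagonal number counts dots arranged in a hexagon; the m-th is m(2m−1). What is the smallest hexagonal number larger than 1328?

Solve n(2n−1) > 1328 for integer n.
The largest n with value ≤ 1328 is 26 (since 1326 ≤ 1328 < 1431), so the first above is n = 27, value 1431.

1431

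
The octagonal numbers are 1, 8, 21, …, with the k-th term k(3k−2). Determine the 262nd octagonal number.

The 262nd octagonal number is n(3n−2) with n = 262.
262·(3·262 − 2) = 262·784 = 205408.

205408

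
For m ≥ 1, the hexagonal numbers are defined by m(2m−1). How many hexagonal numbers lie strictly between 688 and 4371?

The n-th hexagonal number is n(2n−1).
Smallest index with value > 688: n = 19 (giving 703).
Largest index with value < 4371: n = 46 (giving 4186).
Indices 19 through 46: 28 terms.

28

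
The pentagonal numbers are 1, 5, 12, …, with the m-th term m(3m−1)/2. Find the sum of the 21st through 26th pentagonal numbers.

4926

Σ i(3i−1)/2 = (3Σi² − Σi) / 2 over i = 21..26.
Σi = 351 − 210 = 141 and Σi² = 6201 − 2870 = 3331.
(3·3331 − 1·141) / 2 = 9852/2 = 4926.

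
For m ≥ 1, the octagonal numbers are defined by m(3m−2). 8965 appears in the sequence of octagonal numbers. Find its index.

55

Set n(3n−2) = 8965, giving 3n² − 2n − 8965 = 0.
The discriminant is 4 + 12·8965 = 107584, and √107584 = 328.
So n = (2 + 328) / 6 = 330/6 = 55.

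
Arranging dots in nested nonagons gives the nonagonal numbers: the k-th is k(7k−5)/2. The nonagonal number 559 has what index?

13

Set n(7n−5)/2 = 559, giving 7n² − 5n − 1118 = 0.
The discriminant is 25 + 56·559 = 31329, and √31329 = 177.
So n = (5 + 177) / 14 = 182/14 = 13.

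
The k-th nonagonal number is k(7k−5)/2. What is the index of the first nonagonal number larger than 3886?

34

Solve n(7n−5)/2 > 3886 for integer n.
The largest n with value ≤ 3886 is 33 (since 3729 ≤ 3886 < 3961), so the first above is n = 34, value 3961.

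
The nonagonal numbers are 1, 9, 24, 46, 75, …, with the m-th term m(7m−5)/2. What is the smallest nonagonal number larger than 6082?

6364

Solve n(7n−5)/2 > 6082 for integer n.
The largest n with value ≤ 6082 is 42 (since 6069 ≤ 6082 < 6364), so the first above is n = 43, value 6364.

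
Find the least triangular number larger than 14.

Solve n(n+1)/2 > 14 for integer n.
The largest n with value ≤ 14 is 4 (since 10 ≤ 14 < 15), so the first above is n = 5, value 15.

15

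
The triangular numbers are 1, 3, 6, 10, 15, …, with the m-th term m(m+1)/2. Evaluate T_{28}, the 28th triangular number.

The 28th triangular number is n(n+1)/2 with n = 28.
28·29/2 = 812/2 = 406.

406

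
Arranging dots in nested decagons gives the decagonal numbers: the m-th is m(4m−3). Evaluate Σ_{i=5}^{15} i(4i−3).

Σ i(4i−3) = 4Σi² − 3Σi over i = 5..15.
Σi = 120 − 10 = 110 and Σi² = 1240 − 30 = 1210.
4·1210 − 3·110 = 4510.

4510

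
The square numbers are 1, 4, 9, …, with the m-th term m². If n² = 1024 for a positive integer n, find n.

32

We need n² = 1024, so n = √1024 = 32.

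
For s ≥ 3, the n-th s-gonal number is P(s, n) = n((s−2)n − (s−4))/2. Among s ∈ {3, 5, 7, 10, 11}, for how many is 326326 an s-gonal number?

1

s = 3: P(3, 807) = 326028 and P(3, 808) = 326836; 326326 is not s-gonal.
s = 5: P(5, 466) = 325501 and P(5, 467) = 326900; 326326 is not s-gonal.
s = 7: P(7, 361) = 325261 and P(7, 362) = 327067; 326326 is not s-gonal.
s = 10: P(10, 286) = 326326. ✓
s = 11: P(11, 269) = 324683 and P(11, 270) = 327105; 326326 is not s-gonal.
Hits: s ∈ {10} → 1.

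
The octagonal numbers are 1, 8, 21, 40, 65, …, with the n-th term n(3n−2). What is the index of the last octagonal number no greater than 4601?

39

Solve n(3n−2) ≤ 4601 for integer n.
n = 39 gives 4485 ≤ 4601, while n = 40 gives 4720 > 4601; so the answer is index 39.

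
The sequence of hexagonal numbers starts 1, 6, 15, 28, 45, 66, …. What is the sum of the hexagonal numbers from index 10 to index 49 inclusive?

Σ i(2i−1) = 2Σi² − Σi over i = 10..49.
Σi = 1225 − 45 = 1180 and Σi² = 40425 − 285 = 40140.
2·40140 − 1·1180 = 79100.

79100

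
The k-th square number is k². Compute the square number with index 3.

3² = 9.

9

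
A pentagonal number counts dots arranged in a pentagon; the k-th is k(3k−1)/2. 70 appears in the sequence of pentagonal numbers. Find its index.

7

Set n(3n−1)/2 = 70, giving 3n² − n − 140 = 0.
The discriminant is 1 + 24·70 = 1681, and √1681 = 41.
So n = (1 + 41) / 6 = 42/6 = 7.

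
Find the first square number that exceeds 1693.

1764

Solve n² > 1693 for integer n.
The largest n with value ≤ 1693 is 41 (since 1681 ≤ 1693 < 1764), so the first above is n = 42, value 1764.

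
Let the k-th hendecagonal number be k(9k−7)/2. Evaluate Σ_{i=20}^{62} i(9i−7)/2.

Σ i(9i−7)/2 = (9Σi² − 7Σi) / 2 over i = 20..62.
Σi = 1953 − 190 = 1763 and Σi² = 81375 − 2470 = 78905.
(9·78905 − 7·1763) / 2 = 697804/2 = 348902.

348902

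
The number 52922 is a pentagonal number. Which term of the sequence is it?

188

Set n(3n−1)/2 = 52922, giving 3n² − n − 105844 = 0.
The discriminant is 1 + 24·52922 = 1270129, and √1270129 = 1127.
So n = (1 + 1127) / 6 = 1128/6 = 188.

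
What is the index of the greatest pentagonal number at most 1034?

Solve n(3n−1)/2 ≤ 1034 for integer n.
n = 26 gives 1001 ≤ 1034, while n = 27 gives 1080 > 1034; so the answer is index 26.

26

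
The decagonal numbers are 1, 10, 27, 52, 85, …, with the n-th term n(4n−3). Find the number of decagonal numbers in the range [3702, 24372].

The n-th decagonal number is n(4n−3).
Smallest index with value ≥ 3702: n = 31 (giving 3751).
Largest index with value ≤ 24372: n = 78 (giving 24102).
Indices 31 through 78: 48 terms.

48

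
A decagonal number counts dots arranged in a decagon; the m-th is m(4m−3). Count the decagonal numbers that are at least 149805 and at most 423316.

The n-th decagonal number is n(4n−3).
Smallest index with value ≥ 149805: n = 194 (giving 149962).
Largest index with value ≤ 423316: n = 325 (giving 421525).
Indices 194 through 325: 132 terms.

132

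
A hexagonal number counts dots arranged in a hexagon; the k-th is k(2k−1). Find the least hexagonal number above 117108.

Solve n(2n−1) > 117108 for integer n.
The largest n with value ≤ 117108 is 242 (since 116886 ≤ 117108 < 117855), so the first above is n = 243, value 117855.

117855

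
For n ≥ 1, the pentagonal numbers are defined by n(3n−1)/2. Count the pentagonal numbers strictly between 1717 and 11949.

The n-th pentagonal number is n(3n−1)/2.
Smallest index with value > 1717: n = 35 (giving 1820).
Largest index with value < 11949: n = 89 (giving 11837).
Indices 35 through 89: 55 terms.

55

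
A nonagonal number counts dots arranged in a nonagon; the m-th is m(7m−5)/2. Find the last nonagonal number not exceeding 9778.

Solve n(7n−5)/2 ≤ 9778 for integer n.
n = 53 gives 9699 ≤ 9778, while n = 54 gives 10071 > 9778; so the answer is 9699.

9699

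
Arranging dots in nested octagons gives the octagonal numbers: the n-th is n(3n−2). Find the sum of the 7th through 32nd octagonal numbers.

Σ i(3i−2) = 3Σi² − 2Σi over i = 7..32.
Σi = 528 − 21 = 507 and Σi² = 11440 − 91 = 11349.
3·11349 − 2·507 = 33033.

33033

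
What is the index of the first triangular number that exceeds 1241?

50

Solve n(n+1)/2 > 1241 for integer n.
The largest n with value ≤ 1241 is 49 (since 1225 ≤ 1241 < 1275), so the first above is n = 50, value 1275.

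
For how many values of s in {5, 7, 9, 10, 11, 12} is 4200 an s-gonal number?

1

s = 5: P(5, 53) = 4187 and P(5, 54) = 4347; 4200 is not s-gonal.
s = 7: P(7, 41) = 4141 and P(7, 42) = 4347; 4200 is not s-gonal.
s = 9: P(9, 35) = 4200. ✓
s = 10: P(10, 32) = 4000 and P(10, 33) = 4257; 4200 is not s-gonal.
s = 11: P(11, 30) = 3945 and P(11, 31) = 4216; 4200 is not s-gonal.
s = 12: P(12, 29) = 4089 and P(12, 30) = 4380; 4200 is not s-gonal.
Hits: s ∈ {9} → 1.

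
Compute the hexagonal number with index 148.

43660

The 148th hexagonal number is n(2n−1) with n = 148.
148·(2·148 − 1) = 148·295 = 43660.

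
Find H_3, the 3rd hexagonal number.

3·(2·3 − 1) = 3·5 = 15.

15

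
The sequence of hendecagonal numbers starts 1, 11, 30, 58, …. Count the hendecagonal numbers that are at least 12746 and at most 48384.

51

The n-th hendecagonal number is n(9n−7)/2.
Smallest index with value ≥ 12746: n = 54 (giving 12933).
Largest index with value ≤ 48384: n = 104 (giving 48308).
Indices 54 through 104: 51 terms.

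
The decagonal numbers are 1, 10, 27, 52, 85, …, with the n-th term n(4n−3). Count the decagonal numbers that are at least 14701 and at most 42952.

44

The n-th decagonal number is n(4n−3).
Smallest index with value ≥ 14701: n = 61 (giving 14701).
Largest index with value ≤ 42952: n = 104 (giving 42952).
Indices 61 through 104: 44 terms.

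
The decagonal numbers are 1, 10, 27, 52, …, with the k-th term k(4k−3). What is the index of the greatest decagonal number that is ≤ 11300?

Solve n(4n−3) ≤ 11300 for integer n.
n = 53 gives 11077 ≤ 11300, while n = 54 gives 11502 > 11300; so the answer is index 53.

53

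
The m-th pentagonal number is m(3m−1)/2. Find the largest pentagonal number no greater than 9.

5

Solve n(3n−1)/2 ≤ 9 for integer n.
n = 2 gives 5 ≤ 9, while n = 3 gives 12 > 9; so the answer is 5.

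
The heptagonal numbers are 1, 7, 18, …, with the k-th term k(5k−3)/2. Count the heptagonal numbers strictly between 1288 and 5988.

26

The n-th heptagonal number is n(5n−3)/2.
Smallest index with value > 1288: n = 24 (giving 1404).
Largest index with value < 5988: n = 49 (giving 5929).
Indices 24 through 49: 26 terms.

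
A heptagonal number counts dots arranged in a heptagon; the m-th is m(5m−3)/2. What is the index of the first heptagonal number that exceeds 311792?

354

Solve n(5n−3)/2 > 311792 for integer n.
The largest n with value ≤ 311792 is 353 (since 310993 ≤ 311792 < 312759), so the first above is n = 354, value 312759.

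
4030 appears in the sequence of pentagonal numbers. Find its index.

Set n(3n−1)/2 = 4030, giving 3n² − n − 8060 = 0.
The discriminant is 1 + 24·4030 = 96721, and √96721 = 311.
So n = (1 + 311) / 6 = 312/6 = 52.

52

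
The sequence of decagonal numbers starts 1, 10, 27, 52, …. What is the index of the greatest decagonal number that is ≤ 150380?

194

Solve n(4n−3) ≤ 150380 for integer n.
n = 194 gives 149962 ≤ 150380, while n = 195 gives 151515 > 150380; so the answer is index 194.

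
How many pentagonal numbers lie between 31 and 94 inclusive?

4

The n-th pentagonal number is n(3n−1)/2.
Smallest index with value ≥ 31: n = 5 (giving 35).
Largest index with value ≤ 94: n = 8 (giving 92).
Indices 5 through 8: 4 terms.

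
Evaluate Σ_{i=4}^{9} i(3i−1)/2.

Σ i(3i−1)/2 = (3Σi² − Σi) / 2 over i = 4..9.
Σi = 45 − 6 = 39 and Σi² = 285 − 14 = 271.
(3·271 − 1·39) / 2 = 774/2 = 387.

387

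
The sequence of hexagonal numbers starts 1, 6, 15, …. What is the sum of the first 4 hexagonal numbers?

Σ i(2i−1) = 2Σi² − Σi over i = 1..4.
Σi = 10 and Σi² = 30.
2·30 − 1·10 = 50.

50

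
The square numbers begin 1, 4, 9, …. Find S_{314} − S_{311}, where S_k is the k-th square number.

314² = 98596 and 311² = 96721.
Difference: 98596 − 96721 = 1875.

1875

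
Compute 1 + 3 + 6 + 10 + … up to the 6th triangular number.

Σ i(i+1)/2 = (Σi² + Σi) / 2 over i = 1..6.
Σi = 21 and Σi² = 91.
(1·91 + 1·21) / 2 = 112/2 = 56.

56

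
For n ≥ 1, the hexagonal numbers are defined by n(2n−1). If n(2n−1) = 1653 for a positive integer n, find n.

Set n(2n−1) = 1653, giving 2n² − n − 1653 = 0.
So n = (1 + 115) / 4 = 116/4 = 29.

29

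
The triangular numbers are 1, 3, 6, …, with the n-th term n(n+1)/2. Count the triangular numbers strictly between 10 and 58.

The n-th triangular number is n(n+1)/2.
Smallest index with value > 10: n = 5 (giving 15).
Largest index with value < 58: n = 10 (giving 55).
Indices 5 through 10: 6 terms.

6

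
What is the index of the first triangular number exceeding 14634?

Solve n(n+1)/2 > 14634 for integer n.
The largest n with value ≤ 14634 is 170 (since 14535 ≤ 14634 < 14706), so the first above is n = 171, value 14706.

171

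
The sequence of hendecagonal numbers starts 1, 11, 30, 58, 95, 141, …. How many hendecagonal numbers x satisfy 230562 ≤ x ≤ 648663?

The n-th hendecagonal number is n(9n−7)/2.
Smallest index with value ≥ 230562: n = 227 (giving 231086).
Largest index with value ≤ 648663: n = 380 (giving 648470).
Indices 227 through 380: 154 terms.

154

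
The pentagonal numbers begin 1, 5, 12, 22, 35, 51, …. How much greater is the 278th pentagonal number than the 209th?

278·(3·278 − 1)/2 = 115787 and 209·(3·209 − 1)/2 = 65417.
Difference: 115787 − 65417 = 50370.

50370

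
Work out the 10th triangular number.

55

10·11/2 = 110/2 = 55.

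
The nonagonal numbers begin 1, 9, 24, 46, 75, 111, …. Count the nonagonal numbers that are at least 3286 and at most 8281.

The n-th nonagonal number is n(7n−5)/2.
Smallest index with value ≥ 3286: n = 31 (giving 3286).
Largest index with value ≤ 8281: n = 49 (giving 8281).
Indices 31 through 49: 19 terms.

19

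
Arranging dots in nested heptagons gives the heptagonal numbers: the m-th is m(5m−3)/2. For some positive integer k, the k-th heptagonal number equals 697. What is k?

17

Set n(5n−3)/2 = 697, giving 5n² − 3n − 1394 = 0.
The discriminant is 9 + 40·697 = 27889, and √27889 = 167.
So n = (3 + 167) / 10 = 170/10 = 17.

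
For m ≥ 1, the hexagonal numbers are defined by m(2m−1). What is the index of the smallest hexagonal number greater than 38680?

140

Solve n(2n−1) > 38680 for integer n.
The largest n with value ≤ 38680 is 139 (since 38503 ≤ 38680 < 39060), so the first above is n = 140, value 39060.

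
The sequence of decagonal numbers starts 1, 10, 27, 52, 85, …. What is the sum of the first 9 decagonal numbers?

Σ i(4i−3) = 4Σi² − 3Σi over i = 1..9.
Σi = 45 and Σi² = 285.
4·285 − 3·45 = 1005.

1005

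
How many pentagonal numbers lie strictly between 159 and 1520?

21

The n-th pentagonal number is n(3n−1)/2.
Smallest index with value > 159: n = 11 (giving 176).
Largest index with value < 1520: n = 31 (giving 1426).
Indices 11 through 31: 21 terms.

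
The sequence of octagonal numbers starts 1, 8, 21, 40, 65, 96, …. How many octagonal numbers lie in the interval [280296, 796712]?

210

The n-th octagonal number is n(3n−2).
Smallest index with value ≥ 280296: n = 306 (giving 280296).
Largest index with value ≤ 796712: n = 515 (giving 794645).
Indices 306 through 515: 210 terms.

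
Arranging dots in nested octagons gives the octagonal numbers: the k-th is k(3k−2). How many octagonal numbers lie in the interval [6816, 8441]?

The n-th octagonal number is n(3n−2).
Smallest index with value ≥ 6816: n = 48 (giving 6816).
Largest index with value ≤ 8441: n = 53 (giving 8321).
Indices 48 through 53: 6 terms.

6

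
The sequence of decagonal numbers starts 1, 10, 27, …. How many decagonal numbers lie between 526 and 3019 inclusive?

The n-th decagonal number is n(4n−3).
Smallest index with value ≥ 526: n = 12 (giving 540).
Largest index with value ≤ 3019: n = 27 (giving 2835).
Indices 12 through 27: 16 terms.

16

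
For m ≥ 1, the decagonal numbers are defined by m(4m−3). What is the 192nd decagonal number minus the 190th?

192·(4·192 − 3) = 146880 and 190·(4·190 − 3) = 143830.
Difference: 146880 − 143830 = 3050.

3050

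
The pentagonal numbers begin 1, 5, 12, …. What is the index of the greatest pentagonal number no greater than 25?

4

Solve n(3n−1)/2 ≤ 25 for integer n.
n = 4 gives 22 ≤ 25, while n = 5 gives 35 > 25; so the answer is index 4.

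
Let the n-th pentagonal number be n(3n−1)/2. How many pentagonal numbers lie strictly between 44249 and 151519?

146

The n-th pentagonal number is n(3n−1)/2.
Smallest index with value > 44249: n = 172 (giving 44290).
Largest index with value < 151519: n = 317 (giving 150575).
Indices 172 through 317: 146 terms.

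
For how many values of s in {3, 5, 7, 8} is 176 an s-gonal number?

s = 3: P(3, 18) = 171 and P(3, 19) = 190; 176 is not s-gonal.
s = 5: P(5, 11) = 176. ✓
s = 7: P(7, 8) = 148 and P(7, 9) = 189; 176 is not s-gonal.
s = 8: P(8, 8) = 176. ✓
Hits: s ∈ {5, 8} → 2.

2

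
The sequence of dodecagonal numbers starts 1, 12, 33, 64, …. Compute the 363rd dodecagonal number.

657393

363·(5·363 − 4) = 363·1811 = 657393.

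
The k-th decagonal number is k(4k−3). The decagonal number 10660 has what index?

Set n(4n−3) = 10660, giving 4n² − 3n − 10660 = 0.
So n = (3 + 413) / 8 = 416/8 = 52.

52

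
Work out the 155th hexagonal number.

47895

155·(2·155 − 1) = 155·309 = 47895.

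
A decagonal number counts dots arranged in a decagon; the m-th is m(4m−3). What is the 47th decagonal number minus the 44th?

1083

47·(4·47 − 3) = 8695 and 44·(4·44 − 3) = 7612.
Difference: 8695 − 7612 = 1083.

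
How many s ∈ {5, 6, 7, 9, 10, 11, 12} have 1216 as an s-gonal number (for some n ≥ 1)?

2

s = 5: P(5, 28) = 1162 and P(5, 29) = 1247; 1216 is not s-gonal.
s = 6: P(6, 24) = 1128 and P(6, 25) = 1225; 1216 is not s-gonal.
s = 7: P(7, 22) = 1177 and P(7, 23) = 1288; 1216 is not s-gonal.
s = 9: P(9, 19) = 1216. ✓
s = 10: P(10, 17) = 1105 and P(10, 18) = 1242; 1216 is not s-gonal.
s = 11: P(11, 16) = 1096 and P(11, 17) = 1241; 1216 is not s-gonal.
s = 12: P(12, 16) = 1216. ✓
Hits: s ∈ {9, 12} → 2.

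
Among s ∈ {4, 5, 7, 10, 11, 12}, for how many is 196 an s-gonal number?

s = 4: P(4, 14) = 196. ✓
s = 5: P(5, 11) = 176 and P(5, 12) = 210; 196 is not s-gonal.
s = 7: P(7, 9) = 189 and P(7, 10) = 235; 196 is not s-gonal.
s = 10: P(10, 7) = 175 and P(10, 8) = 232; 196 is not s-gonal.
s = 11: P(11, 7) = 196. ✓
s = 12: P(12, 6) = 156 and P(12, 7) = 217; 196 is not s-gonal.
Hits: s ∈ {4, 11} → 2.

2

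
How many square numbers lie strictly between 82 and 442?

The n-th square number is n².
Smallest index with value > 82: n = 10 (giving 100).
Largest index with value < 442: n = 21 (giving 441).
Indices 10 through 21: 12 terms.

12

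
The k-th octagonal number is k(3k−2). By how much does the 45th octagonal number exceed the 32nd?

45·(3·45 − 2) = 5985 and 32·(3·32 − 2) = 3008.
Difference: 5985 − 3008 = 2977.

2977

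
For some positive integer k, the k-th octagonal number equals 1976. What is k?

26

Set n(3n−2) = 1976, giving 3n² − 2n − 1976 = 0.
So n = (2 + 154) / 6 = 156/6 = 26.
Check: 26·(3·26 − 2) = 1976. ✓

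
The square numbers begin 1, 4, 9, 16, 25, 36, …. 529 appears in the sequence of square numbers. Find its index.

23

We need n² = 529, so n = √529 = 23.
Check: 23² = 529. ✓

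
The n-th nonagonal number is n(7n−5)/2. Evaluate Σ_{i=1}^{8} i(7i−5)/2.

624

Σ i(7i−5)/2 = (7Σi² − 5Σi) / 2 over i = 1..8.
Σi = 36 and Σi² = 204.
(7·204 − 5·36) / 2 = 1248/2 = 624.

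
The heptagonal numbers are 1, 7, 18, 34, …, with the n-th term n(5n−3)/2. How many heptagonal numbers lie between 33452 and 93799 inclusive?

The n-th heptagonal number is n(5n−3)/2.
Smallest index with value ≥ 33452: n = 116 (giving 33466).
Largest index with value ≤ 93799: n = 194 (giving 93799).
Indices 116 through 194: 79 terms.

79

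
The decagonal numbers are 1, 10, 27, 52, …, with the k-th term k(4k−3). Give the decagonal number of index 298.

The 298th decagonal number is n(4n−3) with n = 298.
298·(4·298 − 3) = 298·1189 = 354322.

354322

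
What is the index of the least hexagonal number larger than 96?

8

Solve n(2n−1) > 96 for integer n.
The largest n with value ≤ 96 is 7 (since 91 ≤ 96 < 120), so the first above is n = 8, value 120.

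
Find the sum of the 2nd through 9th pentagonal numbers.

Σ i(3i−1)/2 = (3Σi² − Σi) / 2 over i = 2..9.
Σi = 45 − 1 = 44 and Σi² = 285 − 1 = 284.
(3·284 − 1·44) / 2 = 808/2 = 404.

404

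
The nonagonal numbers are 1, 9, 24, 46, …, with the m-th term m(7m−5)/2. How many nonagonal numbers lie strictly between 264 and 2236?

The n-th nonagonal number is n(7n−5)/2.
Smallest index with value > 264: n = 10 (giving 325).
Largest index with value < 2236: n = 25 (giving 2125).
Indices 10 through 25: 16 terms.

16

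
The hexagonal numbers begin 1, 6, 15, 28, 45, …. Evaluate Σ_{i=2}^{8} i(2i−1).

Σ i(2i−1) = 2Σi² − Σi over i = 2..8.
Σi = 36 − 1 = 35 and Σi² = 204 − 1 = 203.
2·203 − 1·35 = 371.

371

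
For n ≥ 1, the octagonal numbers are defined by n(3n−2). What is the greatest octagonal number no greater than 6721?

Solve n(3n−2) ≤ 6721 for integer n.
n = 47 gives 6533 ≤ 6721, while n = 48 gives 6816 > 6721; so the answer is 6533.

6533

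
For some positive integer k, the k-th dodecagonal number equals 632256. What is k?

Set n(5n−4) = 632256, giving 5n² − 4n − 632256 = 0.
The discriminant is 16 + 20·632256 = 12645136, and √12645136 = 3556.
So n = (4 + 3556) / 10 = 3560/10 = 356.

356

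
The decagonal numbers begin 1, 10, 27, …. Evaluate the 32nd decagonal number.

The 32nd decagonal number is n(4n−3) with n = 32.
32·(4·32 − 3) = 32·125 = 4000.

4000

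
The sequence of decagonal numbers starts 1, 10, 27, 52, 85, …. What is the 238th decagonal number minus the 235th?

238·(4·238 − 3) = 225862 and 235·(4·235 − 3) = 220195.
Difference: 225862 − 220195 = 5667.

5667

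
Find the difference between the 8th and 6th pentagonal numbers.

41

8·(3·8 − 1)/2 = 92 and 6·(3·6 − 1)/2 = 51.
Difference: 92 − 51 = 41.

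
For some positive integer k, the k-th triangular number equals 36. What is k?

8

Set n(n+1)/2 = 36, giving n² + n − 72 = 0.
The discriminant is 1 + 8·36 = 289, and √289 = 17.
So n = (-1 + 17) / 2 = 16/2 = 8.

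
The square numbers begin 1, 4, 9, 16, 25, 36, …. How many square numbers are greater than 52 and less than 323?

The n-th square number is n².
Smallest index with value > 52: n = 8 (giving 64).
Largest index with value < 323: n = 17 (giving 289).
Indices 8 through 17: 10 terms.

10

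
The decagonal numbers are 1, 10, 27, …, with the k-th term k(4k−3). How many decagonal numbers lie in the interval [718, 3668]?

The n-th decagonal number is n(4n−3).
Smallest index with value ≥ 718: n = 14 (giving 742).
Largest index with value ≤ 3668: n = 30 (giving 3510).
Indices 14 through 30: 17 terms.

17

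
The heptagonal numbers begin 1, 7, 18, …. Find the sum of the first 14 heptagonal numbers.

Σ i(5i−3)/2 = (5Σi² − 3Σi) / 2 over i = 1..14.
Σi = 105 and Σi² = 1015.
(5·1015 − 3·105) / 2 = 4760/2 = 2380.

2380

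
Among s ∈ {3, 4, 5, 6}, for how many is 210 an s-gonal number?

2

s = 3: P(3, 20) = 210. ✓
s = 4: P(4, 14) = 196 and P(4, 15) = 225; 210 is not s-gonal.
s = 5: P(5, 12) = 210. ✓
s = 6: P(6, 10) = 190 and P(6, 11) = 231; 210 is not s-gonal.
Hits: s ∈ {3, 5} → 2.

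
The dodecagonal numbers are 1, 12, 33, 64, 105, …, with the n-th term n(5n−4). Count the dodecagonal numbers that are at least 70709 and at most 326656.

The n-th dodecagonal number is n(5n−4).
Smallest index with value ≥ 70709: n = 120 (giving 71520).
Largest index with value ≤ 326656: n = 256 (giving 326656).
Indices 120 through 256: 137 terms.

137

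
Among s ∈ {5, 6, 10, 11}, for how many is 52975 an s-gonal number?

1

s = 5: P(5, 188) = 52922 and P(5, 189) = 53487; 52975 is not s-gonal.
s = 6: P(6, 163) = 52975. ✓
s = 10: P(10, 115) = 52555 and P(10, 116) = 53476; 52975 is not s-gonal.
s = 11: P(11, 108) = 52110 and P(11, 109) = 53083; 52975 is not s-gonal.
Hits: s ∈ {6} → 1.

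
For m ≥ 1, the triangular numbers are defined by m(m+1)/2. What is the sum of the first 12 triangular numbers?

364

Σ i(i+1)/2 = (Σi² + Σi) / 2 over i = 1..12.
Σi = 78 and Σi² = 650.
(1·650 + 1·78) / 2 = 728/2 = 364.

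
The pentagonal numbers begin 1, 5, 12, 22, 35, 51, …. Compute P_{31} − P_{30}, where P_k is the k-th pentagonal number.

Consecutive pentagonal numbers differ by 3n − 2: here 3·31 − 2 = 91.

91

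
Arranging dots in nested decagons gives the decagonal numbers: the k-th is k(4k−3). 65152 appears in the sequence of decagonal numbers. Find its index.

Set n(4n−3) = 65152, giving 4n² − 3n − 65152 = 0.
The discriminant is 9 + 16·65152 = 1042441, and √1042441 = 1021.
So n = (3 + 1021) / 8 = 1024/8 = 128.

128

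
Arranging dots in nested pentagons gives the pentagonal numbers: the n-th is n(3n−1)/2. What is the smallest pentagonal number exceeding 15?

Solve n(3n−1)/2 > 15 for integer n.
The largest n with value ≤ 15 is 3 (since 12 ≤ 15 < 22), so the first above is n = 4, value 22.

22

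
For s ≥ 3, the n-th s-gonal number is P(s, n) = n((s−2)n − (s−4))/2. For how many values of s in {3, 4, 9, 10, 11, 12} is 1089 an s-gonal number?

2

s = 3: P(3, 46) = 1081 and P(3, 47) = 1128; 1089 is not s-gonal.
s = 4: P(4, 33) = 1089. ✓
s = 9: P(9, 18) = 1089. ✓
s = 10: P(10, 16) = 976 and P(10, 17) = 1105; 1089 is not s-gonal.
s = 11: P(11, 15) = 960 and P(11, 16) = 1096; 1089 is not s-gonal.
s = 12: P(12, 15) = 1065 and P(12, 16) = 1216; 1089 is not s-gonal.
Hits: s ∈ {4, 9} → 2.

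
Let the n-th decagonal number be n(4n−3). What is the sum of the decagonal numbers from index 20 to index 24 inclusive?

9390

Σ i(4i−3) = 4Σi² − 3Σi over i = 20..24.
Σi = 300 − 190 = 110 and Σi² = 4900 − 2470 = 2430.
4·2430 − 3·110 = 9390.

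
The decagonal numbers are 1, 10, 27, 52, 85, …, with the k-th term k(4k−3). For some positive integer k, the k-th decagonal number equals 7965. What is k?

45

Set n(4n−3) = 7965, giving 4n² − 3n − 7965 = 0.
The discriminant is 9 + 16·7965 = 127449, and √127449 = 357.
So n = (3 + 357) / 8 = 360/8 = 45.
Check: 45·(4·45 − 3) = 7965. ✓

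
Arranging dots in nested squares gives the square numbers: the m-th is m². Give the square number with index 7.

The 7th square number is n² with n = 7.
7² = 49.

49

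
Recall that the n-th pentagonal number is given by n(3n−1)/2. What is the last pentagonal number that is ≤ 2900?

Solve n(3n−1)/2 ≤ 2900 for integer n.
n = 44 gives 2882 ≤ 2900, while n = 45 gives 3015 > 2900; so the answer is 2882.

2882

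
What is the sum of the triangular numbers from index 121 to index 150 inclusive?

Σ i(i+1)/2 = (Σi² + Σi) / 2 over i = 121..150.
Σi = 11325 − 7260 = 4065 and Σi² = 1136275 − 583220 = 553055.
(1·553055 + 1·4065) / 2 = 557120/2 = 278560.

278560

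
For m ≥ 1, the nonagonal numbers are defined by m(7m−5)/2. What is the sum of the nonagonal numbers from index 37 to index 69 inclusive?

Σ i(7i−5)/2 = (7Σi² − 5Σi) / 2 over i = 37..69.
Σi = 2415 − 666 = 1749 and Σi² = 111895 − 16206 = 95689.
(7·95689 − 5·1749) / 2 = 661078/2 = 330539.

330539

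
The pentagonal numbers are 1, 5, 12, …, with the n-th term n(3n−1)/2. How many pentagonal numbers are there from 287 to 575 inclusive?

6

The n-th pentagonal number is n(3n−1)/2.
Smallest index with value ≥ 287: n = 14 (giving 287).
Largest index with value ≤ 575: n = 19 (giving 532).
Indices 14 through 19: 6 terms.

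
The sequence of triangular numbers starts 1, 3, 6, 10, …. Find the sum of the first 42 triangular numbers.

13244

Σ i(i+1)/2 = (Σi² + Σi) / 2 over i = 1..42.
Σi = 903 and Σi² = 25585.
(1·25585 + 1·903) / 2 = 26488/2 = 13244.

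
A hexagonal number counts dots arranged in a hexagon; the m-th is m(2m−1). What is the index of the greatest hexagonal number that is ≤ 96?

Solve n(2n−1) ≤ 96 for integer n.
n = 7 gives 91 ≤ 96, while n = 8 gives 120 > 96; so the answer is index 7.

7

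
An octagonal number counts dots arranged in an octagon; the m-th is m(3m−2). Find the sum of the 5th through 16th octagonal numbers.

4146

Σ i(3i−2) = 3Σi² − 2Σi over i = 5..16.
Σi = 136 − 10 = 126 and Σi² = 1496 − 30 = 1466.
3·1466 − 2·126 = 4146.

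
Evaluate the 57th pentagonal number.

4845

57·(3·57 − 1)/2 = 57·170/2 = 57·85 = 4845.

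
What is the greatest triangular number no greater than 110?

Solve n(n+1)/2 ≤ 110 for integer n.
n = 14 gives 105 ≤ 110, while n = 15 gives 120 > 110; so the answer is 105.

105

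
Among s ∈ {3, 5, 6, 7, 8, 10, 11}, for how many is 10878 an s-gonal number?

2

s = 3: P(3, 147) = 10878. ✓
s = 5: P(5, 85) = 10795 and P(5, 86) = 11051; 10878 is not s-gonal.
s = 6: P(6, 74) = 10878. ✓
s = 7: P(7, 66) = 10791 and P(7, 67) = 11122; 10878 is not s-gonal.
s = 8: P(8, 60) = 10680 and P(8, 61) = 11041; 10878 is not s-gonal.
s = 10: P(10, 52) = 10660 and P(10, 53) = 11077; 10878 is not s-gonal.
s = 11: P(11, 49) = 10633 and P(11, 50) = 11075; 10878 is not s-gonal.
Hits: s ∈ {3, 6} → 2.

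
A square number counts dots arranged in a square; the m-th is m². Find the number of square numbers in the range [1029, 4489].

35

The n-th square number is n².
Smallest index with value ≥ 1029: n = 33 (giving 1089).
Largest index with value ≤ 4489: n = 67 (giving 4489).
Indices 33 through 67: 35 terms.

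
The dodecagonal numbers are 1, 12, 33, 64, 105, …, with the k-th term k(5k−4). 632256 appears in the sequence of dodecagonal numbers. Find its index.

Set n(5n−4) = 632256, giving 5n² − 4n − 632256 = 0.
The discriminant is 16 + 20·632256 = 12645136, and √12645136 = 3556.
So n = (4 + 3556) / 10 = 3560/10 = 356.

356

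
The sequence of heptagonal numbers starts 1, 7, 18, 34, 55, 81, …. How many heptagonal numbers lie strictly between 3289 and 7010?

The n-th heptagonal number is n(5n−3)/2.
Smallest index with value > 3289: n = 37 (giving 3367).
Largest index with value < 7010: n = 53 (giving 6943).
Indices 37 through 53: 17 terms.

17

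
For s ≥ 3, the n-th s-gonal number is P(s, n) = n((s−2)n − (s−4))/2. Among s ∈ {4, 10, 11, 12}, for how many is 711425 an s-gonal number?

s = 4: P(4, 843) = 710649 and P(4, 844) = 712336; 711425 is not s-gonal.
s = 10: P(10, 422) = 711070 and P(10, 423) = 714447; 711425 is not s-gonal.
s = 11: P(11, 398) = 711425. ✓
s = 12: P(12, 377) = 709137 and P(12, 378) = 712908; 711425 is not s-gonal.
Hits: s ∈ {11} → 1.

1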